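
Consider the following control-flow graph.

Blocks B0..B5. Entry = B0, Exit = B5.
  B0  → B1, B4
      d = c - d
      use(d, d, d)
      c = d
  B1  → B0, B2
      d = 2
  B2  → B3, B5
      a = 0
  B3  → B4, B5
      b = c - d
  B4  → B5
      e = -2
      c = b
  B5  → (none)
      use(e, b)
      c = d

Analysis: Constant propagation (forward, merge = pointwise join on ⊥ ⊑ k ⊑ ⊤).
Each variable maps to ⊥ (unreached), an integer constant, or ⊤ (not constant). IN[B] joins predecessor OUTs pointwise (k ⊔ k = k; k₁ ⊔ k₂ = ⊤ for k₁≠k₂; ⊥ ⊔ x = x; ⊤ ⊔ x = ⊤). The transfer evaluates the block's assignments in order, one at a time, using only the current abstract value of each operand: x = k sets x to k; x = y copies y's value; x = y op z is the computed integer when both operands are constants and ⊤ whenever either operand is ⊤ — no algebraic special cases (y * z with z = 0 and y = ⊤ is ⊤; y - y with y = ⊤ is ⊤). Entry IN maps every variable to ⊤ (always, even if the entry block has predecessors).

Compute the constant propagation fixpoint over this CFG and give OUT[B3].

Answer: {a: 0, b: ⊤, c: ⊤, d: 2, e: ⊤, f: ⊤}

Trace:
Per-block solution:
  B0:   IN=(all ⊤)   OUT=(all ⊤)
  B1:   IN=(all ⊤)   OUT={d:2; rest ⊤}
  B2:   IN={d:2; rest ⊤}   OUT={a:0, d:2; rest ⊤}
  B3:   IN={a:0, d:2; rest ⊤}   OUT={a:0, d:2; rest ⊤}
  B4:   IN=(all ⊤)   OUT={e:-2; rest ⊤}
  B5:   IN=(all ⊤)   OUT=(all ⊤)

Merge at B3: IN[B3] = OUT[B2] = {a: 0, b: ⊤, c: ⊤, d: 2, e: ⊤, f: ⊤}
Applying B3's transfer function to that IN value gives OUT[B3] (row B3 above).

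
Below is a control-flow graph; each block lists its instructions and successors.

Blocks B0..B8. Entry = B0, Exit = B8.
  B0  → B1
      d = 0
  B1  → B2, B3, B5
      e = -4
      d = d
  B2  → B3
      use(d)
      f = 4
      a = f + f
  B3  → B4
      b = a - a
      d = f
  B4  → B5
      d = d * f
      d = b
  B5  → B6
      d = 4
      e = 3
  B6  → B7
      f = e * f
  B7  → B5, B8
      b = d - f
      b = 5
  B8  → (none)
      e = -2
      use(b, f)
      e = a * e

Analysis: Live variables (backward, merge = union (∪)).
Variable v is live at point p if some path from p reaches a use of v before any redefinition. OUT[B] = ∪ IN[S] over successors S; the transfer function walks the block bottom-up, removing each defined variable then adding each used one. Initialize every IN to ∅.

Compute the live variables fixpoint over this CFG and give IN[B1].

Per-block solution:
  B0: | IN={a, f} | OUT={a, d, f}
  B1: | IN={a, d, f} | OUT={a, d, f}
  B2: | IN={d} | OUT={a, f}
  B3: | IN={a, f} | OUT={a, b, d, f}
  B4: | IN={a, b, d, f} | OUT={a, f}
  B5: | IN={a, f} | OUT={a, d, e, f}
  B6: | IN={a, d, e, f} | OUT={a, d, f}
  B7: | IN={a, d, f} | OUT={a, b, f}
  B8: | IN={a, b, f} | OUT={}

Merge at B1: OUT[B1] = IN[B2] ⊔ IN[B3] ⊔ IN[B5] = {a, d, f}
Applying B1's transfer function to that OUT value gives IN[B1] (row B1 above).

Answer: {a, d, f}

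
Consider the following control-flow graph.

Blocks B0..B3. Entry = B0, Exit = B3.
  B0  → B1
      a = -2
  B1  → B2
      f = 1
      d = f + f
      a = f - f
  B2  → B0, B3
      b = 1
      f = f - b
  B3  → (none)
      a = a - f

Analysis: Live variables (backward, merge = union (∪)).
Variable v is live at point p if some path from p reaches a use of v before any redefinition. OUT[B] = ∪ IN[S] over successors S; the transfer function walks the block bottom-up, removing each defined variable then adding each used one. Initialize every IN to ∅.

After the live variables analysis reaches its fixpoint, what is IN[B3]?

Converged values:
  B0:  IN={}  OUT={}
  B1:  IN={}  OUT={a, f}
  B2:  IN={a, f}  OUT={a, f}
  B3:  IN={a, f}  OUT={}

B3 is the boundary node: OUT[B3] = {}
Applying B3's transfer function to that OUT value gives IN[B3] (row B3 above).

Answer: {a, f}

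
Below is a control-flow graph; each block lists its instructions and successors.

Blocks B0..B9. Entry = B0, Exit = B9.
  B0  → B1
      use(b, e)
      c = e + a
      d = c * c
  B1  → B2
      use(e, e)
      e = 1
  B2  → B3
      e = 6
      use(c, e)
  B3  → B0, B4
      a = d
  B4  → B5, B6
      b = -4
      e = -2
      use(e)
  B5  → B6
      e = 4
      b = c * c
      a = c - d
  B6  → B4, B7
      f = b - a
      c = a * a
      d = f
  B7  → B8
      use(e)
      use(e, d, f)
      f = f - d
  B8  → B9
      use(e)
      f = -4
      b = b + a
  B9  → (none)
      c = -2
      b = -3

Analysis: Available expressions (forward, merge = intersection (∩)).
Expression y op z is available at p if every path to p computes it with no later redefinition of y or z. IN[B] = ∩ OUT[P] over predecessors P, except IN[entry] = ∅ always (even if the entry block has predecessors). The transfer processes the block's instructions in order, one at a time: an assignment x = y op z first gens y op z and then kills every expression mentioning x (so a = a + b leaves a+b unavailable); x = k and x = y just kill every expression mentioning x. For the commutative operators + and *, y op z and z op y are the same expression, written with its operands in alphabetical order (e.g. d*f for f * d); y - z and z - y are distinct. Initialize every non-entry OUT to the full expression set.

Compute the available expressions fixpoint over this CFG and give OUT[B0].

Answer: {a+e, c*c}

Derivation:
Per-block solution:
  B0:   IN={}   OUT={a+e, c*c}
  B1:   IN={a+e, c*c}   OUT={c*c}
  B2:   IN={c*c}   OUT={c*c}
  B3:   IN={c*c}   OUT={c*c}
  B4:   IN={}   OUT={}
  B5:   IN={}   OUT={c*c, c-d}
  B6:   IN={}   OUT={a*a, b-a}
  B7:   IN={a*a, b-a}   OUT={a*a, b-a}
  B8:   IN={a*a, b-a}   OUT={a*a}
  B9:   IN={a*a}   OUT={a*a}

Merge at B0 (entry node, so the boundary value {} is joined with the incoming edge(s)): IN[B0] = {} ∩ OUT[B3] = {}
Applying B0's transfer function to that IN value gives OUT[B0] (row B0 above).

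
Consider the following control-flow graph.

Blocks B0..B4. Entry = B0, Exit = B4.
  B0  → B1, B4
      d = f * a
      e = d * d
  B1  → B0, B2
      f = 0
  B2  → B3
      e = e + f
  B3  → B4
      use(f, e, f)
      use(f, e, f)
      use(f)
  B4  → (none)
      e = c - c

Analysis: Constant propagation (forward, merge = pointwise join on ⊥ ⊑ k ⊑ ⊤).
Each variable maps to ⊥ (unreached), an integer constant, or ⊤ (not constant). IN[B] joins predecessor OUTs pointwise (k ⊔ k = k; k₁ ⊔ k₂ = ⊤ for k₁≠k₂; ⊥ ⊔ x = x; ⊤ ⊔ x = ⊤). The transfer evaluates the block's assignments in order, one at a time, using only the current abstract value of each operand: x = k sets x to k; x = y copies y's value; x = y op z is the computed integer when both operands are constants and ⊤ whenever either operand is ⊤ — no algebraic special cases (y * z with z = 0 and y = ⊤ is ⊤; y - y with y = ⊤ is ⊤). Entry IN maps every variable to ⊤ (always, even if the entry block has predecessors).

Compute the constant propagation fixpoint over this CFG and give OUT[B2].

Answer: {a: ⊤, b: ⊤, c: ⊤, d: ⊤, e: ⊤, f: 0}

Working:
Fixpoint table:
  B0: | IN=(all ⊤) | OUT=(all ⊤)
  B1: | IN=(all ⊤) | OUT={f:0; rest ⊤}
  B2: | IN={f:0; rest ⊤} | OUT={f:0; rest ⊤}
  B3: | IN={f:0; rest ⊤} | OUT={f:0; rest ⊤}
  B4: | IN=(all ⊤) | OUT=(all ⊤)

Merge at B2: IN[B2] = OUT[B1] = {a: ⊤, b: ⊤, c: ⊤, d: ⊤, e: ⊤, f: 0}
Applying B2's transfer function to that IN value gives OUT[B2] (row B2 above).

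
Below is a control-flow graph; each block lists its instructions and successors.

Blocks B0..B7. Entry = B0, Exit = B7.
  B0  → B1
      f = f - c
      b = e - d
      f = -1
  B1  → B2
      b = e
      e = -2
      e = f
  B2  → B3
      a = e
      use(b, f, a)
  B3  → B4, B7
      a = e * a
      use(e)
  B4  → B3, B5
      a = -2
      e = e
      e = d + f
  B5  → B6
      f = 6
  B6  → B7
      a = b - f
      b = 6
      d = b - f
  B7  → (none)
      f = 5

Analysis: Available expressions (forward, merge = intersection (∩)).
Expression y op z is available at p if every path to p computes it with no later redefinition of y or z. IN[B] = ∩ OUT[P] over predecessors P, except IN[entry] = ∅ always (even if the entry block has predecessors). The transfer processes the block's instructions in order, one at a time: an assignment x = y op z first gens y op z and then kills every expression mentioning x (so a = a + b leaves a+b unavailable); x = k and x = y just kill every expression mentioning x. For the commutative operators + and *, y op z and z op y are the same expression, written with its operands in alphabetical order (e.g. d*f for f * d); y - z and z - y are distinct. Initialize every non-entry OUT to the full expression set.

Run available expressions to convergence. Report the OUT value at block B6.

Converged values:
  B0: | IN={} | OUT={e-d}
  B1: | IN={e-d} | OUT={}
  B2: | IN={} | OUT={}
  B3: | IN={} | OUT={}
  B4: | IN={} | OUT={d+f}
  B5: | IN={d+f} | OUT={}
  B6: | IN={} | OUT={b-f}
  B7: | IN={} | OUT={}

Merge at B6: IN[B6] = OUT[B5] = {}
Applying B6's transfer function to that IN value gives OUT[B6] (row B6 above).

Answer: {b-f}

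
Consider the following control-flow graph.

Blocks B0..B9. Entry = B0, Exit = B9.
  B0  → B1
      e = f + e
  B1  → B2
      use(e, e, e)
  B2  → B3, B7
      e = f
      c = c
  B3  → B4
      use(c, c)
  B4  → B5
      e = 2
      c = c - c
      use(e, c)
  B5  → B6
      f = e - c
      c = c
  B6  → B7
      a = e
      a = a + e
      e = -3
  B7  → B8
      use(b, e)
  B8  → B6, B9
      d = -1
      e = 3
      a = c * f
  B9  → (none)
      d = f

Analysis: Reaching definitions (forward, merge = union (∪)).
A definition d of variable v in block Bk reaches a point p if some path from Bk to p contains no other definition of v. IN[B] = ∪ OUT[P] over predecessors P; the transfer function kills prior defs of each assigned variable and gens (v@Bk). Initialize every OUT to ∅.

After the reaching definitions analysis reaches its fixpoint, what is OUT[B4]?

Per-block solution:
  B0:   IN={}   OUT={e@B0}
  B1:   IN={e@B0}   OUT={e@B0}
  B2:   IN={e@B0}   OUT={c@B2, e@B2}
  B3:   IN={c@B2, e@B2}   OUT={c@B2, e@B2}
  B4:   IN={c@B2, e@B2}   OUT={c@B4, e@B4}
  B5:   IN={c@B4, e@B4}   OUT={c@B5, e@B4, f@B5}
  B6:   IN={a@B8, c@B2, c@B5, d@B8, e@B4, e@B8, f@B5}   OUT={a@B6, c@B2, c@B5, d@B8, e@B6, f@B5}
  B7:   IN={a@B6, c@B2, c@B5, d@B8, e@B2, e@B6, f@B5}   OUT={a@B6, c@B2, c@B5, d@B8, e@B2, e@B6, f@B5}
  B8:   IN={a@B6, c@B2, c@B5, d@B8, e@B2, e@B6, f@B5}   OUT={a@B8, c@B2, c@B5, d@B8, e@B8, f@B5}
  B9:   IN={a@B8, c@B2, c@B5, d@B8, e@B8, f@B5}   OUT={a@B8, c@B2, c@B5, d@B9, e@B8, f@B5}

Merge at B4: IN[B4] = OUT[B3] = {c@B2, e@B2}
Applying B4's transfer function to that IN value gives OUT[B4] (row B4 above).

Answer: {c@B4, e@B4}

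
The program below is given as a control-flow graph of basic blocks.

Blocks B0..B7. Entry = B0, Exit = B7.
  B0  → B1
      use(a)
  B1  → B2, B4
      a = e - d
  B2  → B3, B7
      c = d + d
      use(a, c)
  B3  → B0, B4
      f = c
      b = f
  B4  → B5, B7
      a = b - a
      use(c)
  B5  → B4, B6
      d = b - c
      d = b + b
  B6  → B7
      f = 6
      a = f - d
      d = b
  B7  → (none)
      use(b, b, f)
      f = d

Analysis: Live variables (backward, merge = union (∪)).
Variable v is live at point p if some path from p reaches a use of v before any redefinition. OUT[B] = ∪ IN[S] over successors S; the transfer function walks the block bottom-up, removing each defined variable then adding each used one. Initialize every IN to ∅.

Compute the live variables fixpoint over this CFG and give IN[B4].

Answer: {a, b, c, d, f}

Trace:
Converged values:
  B0:  IN={a, b, c, d, e, f}  OUT={b, c, d, e, f}
  B1:  IN={b, c, d, e, f}  OUT={a, b, c, d, e, f}
  B2:  IN={a, b, d, e, f}  OUT={a, b, c, d, e, f}
  B3:  IN={a, c, d, e}  OUT={a, b, c, d, e, f}
  B4:  IN={a, b, c, d, f}  OUT={a, b, c, d, f}
  B5:  IN={a, b, c, f}  OUT={a, b, c, d, f}
  B6:  IN={b, d}  OUT={b, d, f}
  B7:  IN={b, d, f}  OUT={}

Merge at B4: OUT[B4] = IN[B5] ⊔ IN[B7] = {a, b, c, d, f}
Applying B4's transfer function to that OUT value gives IN[B4] (row B4 above).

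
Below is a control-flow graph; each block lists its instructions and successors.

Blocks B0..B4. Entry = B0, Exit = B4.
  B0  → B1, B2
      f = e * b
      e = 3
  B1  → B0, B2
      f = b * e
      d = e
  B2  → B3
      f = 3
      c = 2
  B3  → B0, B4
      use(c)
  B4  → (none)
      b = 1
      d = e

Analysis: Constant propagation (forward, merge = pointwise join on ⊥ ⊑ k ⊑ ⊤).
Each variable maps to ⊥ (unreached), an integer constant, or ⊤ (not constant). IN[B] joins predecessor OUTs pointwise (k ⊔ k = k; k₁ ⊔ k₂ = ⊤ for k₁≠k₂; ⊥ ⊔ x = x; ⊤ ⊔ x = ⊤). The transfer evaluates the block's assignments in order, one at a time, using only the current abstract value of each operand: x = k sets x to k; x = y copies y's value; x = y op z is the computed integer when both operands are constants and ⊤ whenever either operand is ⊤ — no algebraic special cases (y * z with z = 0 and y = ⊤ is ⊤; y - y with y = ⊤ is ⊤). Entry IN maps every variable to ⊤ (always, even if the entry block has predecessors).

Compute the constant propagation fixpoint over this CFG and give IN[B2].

Answer: {a: ⊤, b: ⊤, c: ⊤, d: ⊤, e: 3, f: ⊤}

Working:
Per-block solution:
  B0: | IN=(all ⊤) | OUT={e:3; rest ⊤}
  B1: | IN={e:3; rest ⊤} | OUT={d:3, e:3; rest ⊤}
  B2: | IN={e:3; rest ⊤} | OUT={c:2, e:3, f:3; rest ⊤}
  B3: | IN={c:2, e:3, f:3; rest ⊤} | OUT={c:2, e:3, f:3; rest ⊤}
  B4: | IN={c:2, e:3, f:3; rest ⊤} | OUT={b:1, c:2, d:3, e:3, f:3; rest ⊤}

Merge at B2: IN[B2] = OUT[B0] ⊔ OUT[B1] = {a: ⊤, b: ⊤, c: ⊤, d: ⊤, e: 3, f: ⊤}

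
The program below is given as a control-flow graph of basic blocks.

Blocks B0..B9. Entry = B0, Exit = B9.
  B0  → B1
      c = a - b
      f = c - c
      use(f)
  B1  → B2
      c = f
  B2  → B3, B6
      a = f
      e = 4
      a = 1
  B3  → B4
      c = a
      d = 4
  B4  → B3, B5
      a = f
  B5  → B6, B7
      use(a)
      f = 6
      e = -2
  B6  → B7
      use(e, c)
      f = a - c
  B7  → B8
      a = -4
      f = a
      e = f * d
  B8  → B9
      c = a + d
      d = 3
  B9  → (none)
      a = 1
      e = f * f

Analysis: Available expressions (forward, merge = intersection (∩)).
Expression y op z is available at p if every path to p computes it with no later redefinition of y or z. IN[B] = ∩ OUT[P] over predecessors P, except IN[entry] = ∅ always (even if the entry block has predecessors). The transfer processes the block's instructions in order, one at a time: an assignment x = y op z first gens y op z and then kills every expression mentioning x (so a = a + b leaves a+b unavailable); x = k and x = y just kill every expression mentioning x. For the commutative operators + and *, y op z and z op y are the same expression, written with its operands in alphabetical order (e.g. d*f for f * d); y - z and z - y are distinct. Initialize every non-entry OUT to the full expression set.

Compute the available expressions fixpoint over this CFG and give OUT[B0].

Fixpoint table:
  B0:   IN={}   OUT={a-b, c-c}
  B1:   IN={a-b, c-c}   OUT={a-b}
  B2:   IN={a-b}   OUT={}
  B3:   IN={}   OUT={}
  B4:   IN={}   OUT={}
  B5:   IN={}   OUT={}
  B6:   IN={}   OUT={a-c}
  B7:   IN={}   OUT={d*f}
  B8:   IN={d*f}   OUT={}
  B9:   IN={}   OUT={f*f}

B0 is the boundary node: IN[B0] = {}
Applying B0's transfer function to that IN value gives OUT[B0] (row B0 above).

Answer: {a-b, c-c}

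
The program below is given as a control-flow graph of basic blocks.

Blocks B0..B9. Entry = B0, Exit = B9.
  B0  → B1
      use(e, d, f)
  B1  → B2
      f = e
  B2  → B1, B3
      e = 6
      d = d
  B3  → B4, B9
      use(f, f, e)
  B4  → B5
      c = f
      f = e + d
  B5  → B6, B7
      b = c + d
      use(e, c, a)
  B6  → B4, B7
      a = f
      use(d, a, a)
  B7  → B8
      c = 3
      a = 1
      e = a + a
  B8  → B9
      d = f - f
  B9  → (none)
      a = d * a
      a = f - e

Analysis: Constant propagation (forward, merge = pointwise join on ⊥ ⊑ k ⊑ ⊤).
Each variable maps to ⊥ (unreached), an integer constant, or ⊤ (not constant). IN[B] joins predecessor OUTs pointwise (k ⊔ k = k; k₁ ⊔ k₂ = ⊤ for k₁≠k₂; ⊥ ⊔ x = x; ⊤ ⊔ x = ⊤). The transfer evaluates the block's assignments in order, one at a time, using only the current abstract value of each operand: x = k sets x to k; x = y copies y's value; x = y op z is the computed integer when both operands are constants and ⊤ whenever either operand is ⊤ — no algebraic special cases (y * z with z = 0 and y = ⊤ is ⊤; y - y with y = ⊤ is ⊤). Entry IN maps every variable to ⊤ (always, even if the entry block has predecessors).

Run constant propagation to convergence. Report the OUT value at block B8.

Converged values:
  B0: | IN=(all ⊤) | OUT=(all ⊤)
  B1: | IN=(all ⊤) | OUT=(all ⊤)
  B2: | IN=(all ⊤) | OUT={e:6; rest ⊤}
  B3: | IN={e:6; rest ⊤} | OUT={e:6; rest ⊤}
  B4: | IN={e:6; rest ⊤} | OUT={e:6; rest ⊤}
  B5: | IN={e:6; rest ⊤} | OUT={e:6; rest ⊤}
  B6: | IN={e:6; rest ⊤} | OUT={e:6; rest ⊤}
  B7: | IN={e:6; rest ⊤} | OUT={a:1, c:3, e:2; rest ⊤}
  B8: | IN={a:1, c:3, e:2; rest ⊤} | OUT={a:1, c:3, e:2; rest ⊤}
  B9: | IN=(all ⊤) | OUT=(all ⊤)

Merge at B8: IN[B8] = OUT[B7] = {a: 1, b: ⊤, c: 3, d: ⊤, e: 2, f: ⊤}
Applying B8's transfer function to that IN value gives OUT[B8] (row B8 above).

Answer: {a: 1, b: ⊤, c: 3, d: ⊤, e: 2, f: ⊤}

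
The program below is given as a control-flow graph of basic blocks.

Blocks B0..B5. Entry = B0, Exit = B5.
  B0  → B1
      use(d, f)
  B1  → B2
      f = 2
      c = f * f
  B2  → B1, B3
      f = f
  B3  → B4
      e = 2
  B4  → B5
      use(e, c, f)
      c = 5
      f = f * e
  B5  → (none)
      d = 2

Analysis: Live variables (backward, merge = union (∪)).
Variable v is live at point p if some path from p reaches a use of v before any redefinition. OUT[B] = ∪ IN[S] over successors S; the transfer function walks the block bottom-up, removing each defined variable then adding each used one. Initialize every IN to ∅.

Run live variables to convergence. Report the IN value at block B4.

Per-block solution:
  B0: | IN={d, f} | OUT={}
  B1: | IN={} | OUT={c, f}
  B2: | IN={c, f} | OUT={c, f}
  B3: | IN={c, f} | OUT={c, e, f}
  B4: | IN={c, e, f} | OUT={}
  B5: | IN={} | OUT={}

Merge at B4: OUT[B4] = IN[B5] = {}
Applying B4's transfer function to that OUT value gives IN[B4] (row B4 above).

Answer: {c, e, f}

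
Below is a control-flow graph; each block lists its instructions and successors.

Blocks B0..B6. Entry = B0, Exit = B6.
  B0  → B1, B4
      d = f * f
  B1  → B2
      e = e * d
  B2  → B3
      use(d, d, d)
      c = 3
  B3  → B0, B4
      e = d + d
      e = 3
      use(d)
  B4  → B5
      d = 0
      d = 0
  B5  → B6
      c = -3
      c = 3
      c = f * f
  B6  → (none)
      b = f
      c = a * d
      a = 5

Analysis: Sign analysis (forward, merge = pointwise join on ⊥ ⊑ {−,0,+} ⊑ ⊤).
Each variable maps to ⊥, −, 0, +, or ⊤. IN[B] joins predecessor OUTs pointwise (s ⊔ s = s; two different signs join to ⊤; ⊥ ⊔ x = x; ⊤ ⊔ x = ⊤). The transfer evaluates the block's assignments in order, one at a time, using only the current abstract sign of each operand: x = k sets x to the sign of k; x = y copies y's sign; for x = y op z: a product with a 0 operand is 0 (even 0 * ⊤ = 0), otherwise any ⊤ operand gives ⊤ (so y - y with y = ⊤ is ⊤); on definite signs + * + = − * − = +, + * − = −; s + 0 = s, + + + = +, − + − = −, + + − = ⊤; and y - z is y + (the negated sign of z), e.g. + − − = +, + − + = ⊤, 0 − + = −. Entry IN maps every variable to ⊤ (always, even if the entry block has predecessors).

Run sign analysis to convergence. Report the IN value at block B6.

Per-block solution:
  B0: | IN=(all ⊤) | OUT=(all ⊤)
  B1: | IN=(all ⊤) | OUT=(all ⊤)
  B2: | IN=(all ⊤) | OUT={c:+; rest ⊤}
  B3: | IN={c:+; rest ⊤} | OUT={c:+, e:+; rest ⊤}
  B4: | IN=(all ⊤) | OUT={d:0; rest ⊤}
  B5: | IN={d:0; rest ⊤} | OUT={d:0; rest ⊤}
  B6: | IN={d:0; rest ⊤} | OUT={a:+, c:0, d:0; rest ⊤}

Merge at B6: IN[B6] = OUT[B5] = {a: ⊤, b: ⊤, c: ⊤, d: 0, e: ⊤, f: ⊤}

Answer: {a: ⊤, b: ⊤, c: ⊤, d: 0, e: ⊤, f: ⊤}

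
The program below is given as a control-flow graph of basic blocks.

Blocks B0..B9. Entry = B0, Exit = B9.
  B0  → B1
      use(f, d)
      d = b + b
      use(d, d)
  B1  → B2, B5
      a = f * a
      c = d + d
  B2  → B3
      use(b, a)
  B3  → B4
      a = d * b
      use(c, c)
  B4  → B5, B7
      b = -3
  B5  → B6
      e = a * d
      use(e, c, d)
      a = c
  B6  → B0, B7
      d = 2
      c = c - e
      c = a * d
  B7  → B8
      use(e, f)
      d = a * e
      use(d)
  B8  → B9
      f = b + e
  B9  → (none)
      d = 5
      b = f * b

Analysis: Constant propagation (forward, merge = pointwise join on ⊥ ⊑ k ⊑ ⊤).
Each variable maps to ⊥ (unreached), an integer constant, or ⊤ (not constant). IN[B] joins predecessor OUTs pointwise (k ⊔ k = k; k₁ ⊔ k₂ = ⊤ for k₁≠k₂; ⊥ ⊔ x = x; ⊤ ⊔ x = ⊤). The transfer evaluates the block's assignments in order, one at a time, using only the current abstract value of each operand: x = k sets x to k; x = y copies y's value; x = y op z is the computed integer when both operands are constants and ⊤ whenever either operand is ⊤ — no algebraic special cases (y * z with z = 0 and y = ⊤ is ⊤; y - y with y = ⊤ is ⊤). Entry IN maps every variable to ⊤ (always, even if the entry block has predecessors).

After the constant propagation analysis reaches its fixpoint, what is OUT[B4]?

Fixpoint table:
  B0:  IN=(all ⊤)  OUT=(all ⊤)
  B1:  IN=(all ⊤)  OUT=(all ⊤)
  B2:  IN=(all ⊤)  OUT=(all ⊤)
  B3:  IN=(all ⊤)  OUT=(all ⊤)
  B4:  IN=(all ⊤)  OUT={b:-3; rest ⊤}
  B5:  IN=(all ⊤)  OUT=(all ⊤)
  B6:  IN=(all ⊤)  OUT={d:2; rest ⊤}
  B7:  IN=(all ⊤)  OUT=(all ⊤)
  B8:  IN=(all ⊤)  OUT=(all ⊤)
  B9:  IN=(all ⊤)  OUT={d:5; rest ⊤}

Merge at B4: IN[B4] = OUT[B3] = {a: ⊤, b: ⊤, c: ⊤, d: ⊤, e: ⊤, f: ⊤}
Applying B4's transfer function to that IN value gives OUT[B4] (row B4 above).

Answer: {a: ⊤, b: -3, c: ⊤, d: ⊤, e: ⊤, f: ⊤}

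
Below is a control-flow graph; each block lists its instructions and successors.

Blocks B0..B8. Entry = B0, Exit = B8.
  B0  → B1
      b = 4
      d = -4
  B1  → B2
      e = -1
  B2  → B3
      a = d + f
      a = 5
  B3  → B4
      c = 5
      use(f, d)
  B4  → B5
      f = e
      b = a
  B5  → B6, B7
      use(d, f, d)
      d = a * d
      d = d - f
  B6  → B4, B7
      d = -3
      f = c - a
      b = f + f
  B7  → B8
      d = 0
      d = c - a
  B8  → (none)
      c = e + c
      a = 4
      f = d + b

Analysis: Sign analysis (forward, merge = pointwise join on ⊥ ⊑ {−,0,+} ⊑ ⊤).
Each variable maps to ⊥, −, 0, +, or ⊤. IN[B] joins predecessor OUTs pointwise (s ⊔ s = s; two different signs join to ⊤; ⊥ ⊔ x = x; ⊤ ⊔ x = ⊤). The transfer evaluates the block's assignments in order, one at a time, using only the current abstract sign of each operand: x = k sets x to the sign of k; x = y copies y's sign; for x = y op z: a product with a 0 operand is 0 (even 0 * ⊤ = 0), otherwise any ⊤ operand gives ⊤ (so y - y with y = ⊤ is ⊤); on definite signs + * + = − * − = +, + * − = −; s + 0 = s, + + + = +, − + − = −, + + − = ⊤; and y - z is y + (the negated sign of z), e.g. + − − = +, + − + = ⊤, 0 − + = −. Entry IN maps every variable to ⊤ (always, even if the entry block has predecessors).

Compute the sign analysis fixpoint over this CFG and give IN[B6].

Per-block solution:
  B0:   IN=(all ⊤)   OUT={b:+, d:-; rest ⊤}
  B1:   IN={b:+, d:-; rest ⊤}   OUT={b:+, d:-, e:-; rest ⊤}
  B2:   IN={b:+, d:-, e:-; rest ⊤}   OUT={a:+, b:+, d:-, e:-; rest ⊤}
  B3:   IN={a:+, b:+, d:-, e:-; rest ⊤}   OUT={a:+, b:+, c:+, d:-, e:-; rest ⊤}
  B4:   IN={a:+, c:+, d:-, e:-; rest ⊤}   OUT={a:+, b:+, c:+, d:-, e:-, f:-; rest ⊤}
  B5:   IN={a:+, b:+, c:+, d:-, e:-, f:-; rest ⊤}   OUT={a:+, b:+, c:+, e:-, f:-; rest ⊤}
  B6:   IN={a:+, b:+, c:+, e:-, f:-; rest ⊤}   OUT={a:+, c:+, d:-, e:-; rest ⊤}
  B7:   IN={a:+, c:+, e:-; rest ⊤}   OUT={a:+, c:+, e:-; rest ⊤}
  B8:   IN={a:+, c:+, e:-; rest ⊤}   OUT={a:+, e:-; rest ⊤}

Merge at B6: IN[B6] = OUT[B5] = {a: +, b: +, c: +, d: ⊤, e: -, f: -}

Answer: {a: +, b: +, c: +, d: ⊤, e: -, f: -}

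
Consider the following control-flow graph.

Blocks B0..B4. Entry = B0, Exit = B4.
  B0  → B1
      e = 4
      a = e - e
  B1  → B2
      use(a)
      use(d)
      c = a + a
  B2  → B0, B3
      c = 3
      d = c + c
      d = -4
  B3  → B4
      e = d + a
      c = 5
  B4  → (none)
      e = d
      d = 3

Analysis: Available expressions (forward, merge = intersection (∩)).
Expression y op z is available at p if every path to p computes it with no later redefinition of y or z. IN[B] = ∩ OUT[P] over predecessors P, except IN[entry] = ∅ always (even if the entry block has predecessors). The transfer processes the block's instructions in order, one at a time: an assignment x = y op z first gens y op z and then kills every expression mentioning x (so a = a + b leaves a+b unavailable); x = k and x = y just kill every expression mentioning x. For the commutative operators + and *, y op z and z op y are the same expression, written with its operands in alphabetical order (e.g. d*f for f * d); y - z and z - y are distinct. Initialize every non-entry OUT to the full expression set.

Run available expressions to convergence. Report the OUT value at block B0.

Answer: {e-e}

Working:
Fixpoint table:
  B0:  IN={}  OUT={e-e}
  B1:  IN={e-e}  OUT={a+a, e-e}
  B2:  IN={a+a, e-e}  OUT={a+a, c+c, e-e}
  B3:  IN={a+a, c+c, e-e}  OUT={a+a, a+d}
  B4:  IN={a+a, a+d}  OUT={a+a}

Merge at B0 (entry node, so the boundary value {} is joined with the incoming edge(s)): IN[B0] = {} ∩ OUT[B2] = {}
Applying B0's transfer function to that IN value gives OUT[B0] (row B0 above).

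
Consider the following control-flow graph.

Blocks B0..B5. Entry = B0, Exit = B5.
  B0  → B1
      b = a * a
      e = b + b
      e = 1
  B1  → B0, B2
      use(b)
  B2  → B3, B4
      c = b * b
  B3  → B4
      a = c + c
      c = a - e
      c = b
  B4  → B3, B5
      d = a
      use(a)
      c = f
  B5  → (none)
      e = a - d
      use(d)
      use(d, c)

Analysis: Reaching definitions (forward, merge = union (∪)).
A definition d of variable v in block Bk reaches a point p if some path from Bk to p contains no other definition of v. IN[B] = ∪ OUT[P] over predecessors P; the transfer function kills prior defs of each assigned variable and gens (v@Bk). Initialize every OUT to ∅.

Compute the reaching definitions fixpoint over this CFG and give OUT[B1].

Per-block solution:
  B0:   IN={b@B0, e@B0}   OUT={b@B0, e@B0}
  B1:   IN={b@B0, e@B0}   OUT={b@B0, e@B0}
  B2:   IN={b@B0, e@B0}   OUT={b@B0, c@B2, e@B0}
  B3:   IN={a@B3, b@B0, c@B2, c@B4, d@B4, e@B0}   OUT={a@B3, b@B0, c@B3, d@B4, e@B0}
  B4:   IN={a@B3, b@B0, c@B2, c@B3, d@B4, e@B0}   OUT={a@B3, b@B0, c@B4, d@B4, e@B0}
  B5:   IN={a@B3, b@B0, c@B4, d@B4, e@B0}   OUT={a@B3, b@B0, c@B4, d@B4, e@B5}

Merge at B1: IN[B1] = OUT[B0] = {b@B0, e@B0}
Applying B1's transfer function to that IN value gives OUT[B1] (row B1 above).

Answer: {b@B0, e@B0}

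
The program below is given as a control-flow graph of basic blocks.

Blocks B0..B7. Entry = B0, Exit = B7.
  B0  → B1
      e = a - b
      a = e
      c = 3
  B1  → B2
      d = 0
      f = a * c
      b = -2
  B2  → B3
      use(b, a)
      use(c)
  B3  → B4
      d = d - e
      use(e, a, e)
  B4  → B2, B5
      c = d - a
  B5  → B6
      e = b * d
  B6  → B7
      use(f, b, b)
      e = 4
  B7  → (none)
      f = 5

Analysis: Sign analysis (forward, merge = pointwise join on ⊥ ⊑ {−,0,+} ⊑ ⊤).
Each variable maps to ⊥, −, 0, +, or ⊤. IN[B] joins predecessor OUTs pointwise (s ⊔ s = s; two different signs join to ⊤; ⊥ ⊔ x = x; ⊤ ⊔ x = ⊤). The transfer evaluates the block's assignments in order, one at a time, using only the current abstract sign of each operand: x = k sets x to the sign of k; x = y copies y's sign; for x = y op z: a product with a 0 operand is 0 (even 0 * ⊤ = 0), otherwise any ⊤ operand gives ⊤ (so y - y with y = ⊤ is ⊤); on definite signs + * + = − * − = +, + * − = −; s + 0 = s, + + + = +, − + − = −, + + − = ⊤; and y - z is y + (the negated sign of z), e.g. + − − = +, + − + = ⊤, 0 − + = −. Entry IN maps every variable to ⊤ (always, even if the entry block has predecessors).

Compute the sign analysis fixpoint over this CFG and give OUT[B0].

Answer: {a: ⊤, b: ⊤, c: +, d: ⊤, e: ⊤, f: ⊤}

Trace:
Fixpoint table:
  B0: | IN=(all ⊤) | OUT={c:+; rest ⊤}
  B1: | IN={c:+; rest ⊤} | OUT={b:-, c:+, d:0; rest ⊤}
  B2: | IN={b:-; rest ⊤} | OUT={b:-; rest ⊤}
  B3: | IN={b:-; rest ⊤} | OUT={b:-; rest ⊤}
  B4: | IN={b:-; rest ⊤} | OUT={b:-; rest ⊤}
  B5: | IN={b:-; rest ⊤} | OUT={b:-; rest ⊤}
  B6: | IN={b:-; rest ⊤} | OUT={b:-, e:+; rest ⊤}
  B7: | IN={b:-, e:+; rest ⊤} | OUT={b:-, e:+, f:+; rest ⊤}

B0 is the boundary node: IN[B0] = {a: ⊤, b: ⊤, c: ⊤, d: ⊤, e: ⊤, f: ⊤}
Applying B0's transfer function to that IN value gives OUT[B0] (row B0 above).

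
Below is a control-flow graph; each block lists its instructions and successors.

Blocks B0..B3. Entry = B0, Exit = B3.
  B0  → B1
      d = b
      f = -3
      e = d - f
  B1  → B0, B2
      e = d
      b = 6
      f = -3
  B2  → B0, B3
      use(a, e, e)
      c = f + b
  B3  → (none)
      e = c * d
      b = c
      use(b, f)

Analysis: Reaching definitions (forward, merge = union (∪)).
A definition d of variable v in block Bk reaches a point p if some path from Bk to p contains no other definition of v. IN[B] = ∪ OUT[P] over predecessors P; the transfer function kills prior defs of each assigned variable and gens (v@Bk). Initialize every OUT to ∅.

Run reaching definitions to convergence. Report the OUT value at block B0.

Fixpoint table:
  B0: | IN={b@B1, c@B2, d@B0, e@B1, f@B1} | OUT={b@B1, c@B2, d@B0, e@B0, f@B0}
  B1: | IN={b@B1, c@B2, d@B0, e@B0, f@B0} | OUT={b@B1, c@B2, d@B0, e@B1, f@B1}
  B2: | IN={b@B1, c@B2, d@B0, e@B1, f@B1} | OUT={b@B1, c@B2, d@B0, e@B1, f@B1}
  B3: | IN={b@B1, c@B2, d@B0, e@B1, f@B1} | OUT={b@B3, c@B2, d@B0, e@B3, f@B1}

Merge at B0 (entry node, so the boundary value {} is joined with the incoming edge(s)): IN[B0] = {} ⊔ OUT[B1] ⊔ OUT[B2] = {b@B1, c@B2, d@B0, e@B1, f@B1}
Applying B0's transfer function to that IN value gives OUT[B0] (row B0 above).

Answer: {b@B1, c@B2, d@B0, e@B0, f@B0}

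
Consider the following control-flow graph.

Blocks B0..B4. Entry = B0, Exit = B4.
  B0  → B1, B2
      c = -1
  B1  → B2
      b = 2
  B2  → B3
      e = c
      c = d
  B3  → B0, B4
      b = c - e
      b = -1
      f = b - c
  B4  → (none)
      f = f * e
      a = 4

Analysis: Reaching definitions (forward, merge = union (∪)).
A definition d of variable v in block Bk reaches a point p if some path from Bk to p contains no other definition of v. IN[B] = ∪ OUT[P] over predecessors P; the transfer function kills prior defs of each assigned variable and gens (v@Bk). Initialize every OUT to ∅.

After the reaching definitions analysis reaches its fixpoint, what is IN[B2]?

Converged values:
  B0:   IN={b@B3, c@B2, e@B2, f@B3}   OUT={b@B3, c@B0, e@B2, f@B3}
  B1:   IN={b@B3, c@B0, e@B2, f@B3}   OUT={b@B1, c@B0, e@B2, f@B3}
  B2:   IN={b@B1, b@B3, c@B0, e@B2, f@B3}   OUT={b@B1, b@B3, c@B2, e@B2, f@B3}
  B3:   IN={b@B1, b@B3, c@B2, e@B2, f@B3}   OUT={b@B3, c@B2, e@B2, f@B3}
  B4:   IN={b@B3, c@B2, e@B2, f@B3}   OUT={a@B4, b@B3, c@B2, e@B2, f@B4}

Merge at B2: IN[B2] = OUT[B0] ⊔ OUT[B1] = {b@B1, b@B3, c@B0, e@B2, f@B3}

Answer: {b@B1, b@B3, c@B0, e@B2, f@B3}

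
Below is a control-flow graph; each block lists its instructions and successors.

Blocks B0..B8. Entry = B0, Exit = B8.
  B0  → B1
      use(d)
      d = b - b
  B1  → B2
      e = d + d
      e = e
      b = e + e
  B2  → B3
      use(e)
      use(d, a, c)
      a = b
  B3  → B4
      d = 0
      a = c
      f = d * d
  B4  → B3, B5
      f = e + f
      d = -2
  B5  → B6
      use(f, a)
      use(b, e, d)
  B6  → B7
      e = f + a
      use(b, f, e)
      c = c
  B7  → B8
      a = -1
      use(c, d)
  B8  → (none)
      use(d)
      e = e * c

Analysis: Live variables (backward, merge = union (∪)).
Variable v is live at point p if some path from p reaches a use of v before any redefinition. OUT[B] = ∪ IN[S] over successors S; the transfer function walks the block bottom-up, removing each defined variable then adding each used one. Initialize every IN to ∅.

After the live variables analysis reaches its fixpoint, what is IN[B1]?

Answer: {a, c, d}

Working:
Fixpoint table:
  B0:   IN={a, b, c, d}   OUT={a, c, d}
  B1:   IN={a, c, d}   OUT={a, b, c, d, e}
  B2:   IN={a, b, c, d, e}   OUT={b, c, e}
  B3:   IN={b, c, e}   OUT={a, b, c, e, f}
  B4:   IN={a, b, c, e, f}   OUT={a, b, c, d, e, f}
  B5:   IN={a, b, c, d, e, f}   OUT={a, b, c, d, f}
  B6:   IN={a, b, c, d, f}   OUT={c, d, e}
  B7:   IN={c, d, e}   OUT={c, d, e}
  B8:   IN={c, d, e}   OUT={}

Merge at B1: OUT[B1] = IN[B2] = {a, b, c, d, e}
Applying B1's transfer function to that OUT value gives IN[B1] (row B1 above).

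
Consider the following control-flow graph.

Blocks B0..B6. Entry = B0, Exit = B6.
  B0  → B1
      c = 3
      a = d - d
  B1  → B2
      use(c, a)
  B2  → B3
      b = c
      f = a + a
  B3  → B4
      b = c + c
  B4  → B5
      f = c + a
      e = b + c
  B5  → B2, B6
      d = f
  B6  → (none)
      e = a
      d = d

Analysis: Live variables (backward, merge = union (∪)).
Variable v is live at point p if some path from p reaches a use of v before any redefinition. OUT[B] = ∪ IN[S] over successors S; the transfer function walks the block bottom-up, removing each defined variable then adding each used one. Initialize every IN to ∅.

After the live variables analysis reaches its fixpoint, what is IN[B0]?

Fixpoint table:
  B0:  IN={d}  OUT={a, c}
  B1:  IN={a, c}  OUT={a, c}
  B2:  IN={a, c}  OUT={a, c}
  B3:  IN={a, c}  OUT={a, b, c}
  B4:  IN={a, b, c}  OUT={a, c, f}
  B5:  IN={a, c, f}  OUT={a, c, d}
  B6:  IN={a, d}  OUT={}

Merge at B0: OUT[B0] = IN[B1] = {a, c}
Applying B0's transfer function to that OUT value gives IN[B0] (row B0 above).

Answer: {d}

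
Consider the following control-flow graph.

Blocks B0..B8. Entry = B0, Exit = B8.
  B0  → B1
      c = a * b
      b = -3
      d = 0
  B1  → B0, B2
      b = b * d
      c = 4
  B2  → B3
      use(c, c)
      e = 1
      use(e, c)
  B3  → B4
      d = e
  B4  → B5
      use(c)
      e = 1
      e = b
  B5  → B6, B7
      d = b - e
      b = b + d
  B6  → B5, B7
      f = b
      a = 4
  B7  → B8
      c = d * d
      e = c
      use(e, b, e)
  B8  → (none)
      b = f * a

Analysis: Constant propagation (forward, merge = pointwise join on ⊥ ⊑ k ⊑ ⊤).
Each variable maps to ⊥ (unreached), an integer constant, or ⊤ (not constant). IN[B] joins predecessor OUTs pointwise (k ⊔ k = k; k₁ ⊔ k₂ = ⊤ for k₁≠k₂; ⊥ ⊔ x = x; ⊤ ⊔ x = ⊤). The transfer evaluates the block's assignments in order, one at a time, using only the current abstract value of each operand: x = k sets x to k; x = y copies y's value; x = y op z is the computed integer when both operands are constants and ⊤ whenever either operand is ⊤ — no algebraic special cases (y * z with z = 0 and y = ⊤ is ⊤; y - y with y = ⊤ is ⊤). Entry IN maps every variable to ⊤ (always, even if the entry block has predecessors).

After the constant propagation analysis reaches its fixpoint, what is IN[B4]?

Fixpoint table:
  B0: | IN=(all ⊤) | OUT={b:-3, d:0; rest ⊤}
  B1: | IN={b:-3, d:0; rest ⊤} | OUT={b:0, c:4, d:0; rest ⊤}
  B2: | IN={b:0, c:4, d:0; rest ⊤} | OUT={b:0, c:4, d:0, e:1; rest ⊤}
  B3: | IN={b:0, c:4, d:0, e:1; rest ⊤} | OUT={b:0, c:4, d:1, e:1; rest ⊤}
  B4: | IN={b:0, c:4, d:1, e:1; rest ⊤} | OUT={b:0, c:4, d:1, e:0; rest ⊤}
  B5: | IN={b:0, c:4, e:0; rest ⊤} | OUT={b:0, c:4, d:0, e:0; rest ⊤}
  B6: | IN={b:0, c:4, d:0, e:0; rest ⊤} | OUT={a:4, b:0, c:4, d:0, e:0, f:0; rest ⊤}
  B7: | IN={b:0, c:4, d:0, e:0; rest ⊤} | OUT={b:0, c:0, d:0, e:0; rest ⊤}
  B8: | IN={b:0, c:0, d:0, e:0; rest ⊤} | OUT={c:0, d:0, e:0; rest ⊤}

Merge at B4: IN[B4] = OUT[B3] = {a: ⊤, b: 0, c: 4, d: 1, e: 1, f: ⊤}

Answer: {a: ⊤, b: 0, c: 4, d: 1, e: 1, f: ⊤}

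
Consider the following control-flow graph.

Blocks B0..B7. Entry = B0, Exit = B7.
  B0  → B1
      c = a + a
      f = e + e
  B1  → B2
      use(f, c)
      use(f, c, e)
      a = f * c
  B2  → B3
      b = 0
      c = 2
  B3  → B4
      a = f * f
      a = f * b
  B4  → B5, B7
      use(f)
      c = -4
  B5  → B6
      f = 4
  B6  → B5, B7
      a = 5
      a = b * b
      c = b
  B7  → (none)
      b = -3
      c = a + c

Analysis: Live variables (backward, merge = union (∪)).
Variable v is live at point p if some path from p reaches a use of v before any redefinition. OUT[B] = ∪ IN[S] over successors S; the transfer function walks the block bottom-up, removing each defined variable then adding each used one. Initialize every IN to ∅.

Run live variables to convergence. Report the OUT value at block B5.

Converged values:
  B0: | IN={a, e} | OUT={c, e, f}
  B1: | IN={c, e, f} | OUT={f}
  B2: | IN={f} | OUT={b, f}
  B3: | IN={b, f} | OUT={a, b, f}
  B4: | IN={a, b, f} | OUT={a, b, c}
  B5: | IN={b} | OUT={b}
  B6: | IN={b} | OUT={a, b, c}
  B7: | IN={a, c} | OUT={}

Merge at B5: OUT[B5] = IN[B6] = {b}

Answer: {b}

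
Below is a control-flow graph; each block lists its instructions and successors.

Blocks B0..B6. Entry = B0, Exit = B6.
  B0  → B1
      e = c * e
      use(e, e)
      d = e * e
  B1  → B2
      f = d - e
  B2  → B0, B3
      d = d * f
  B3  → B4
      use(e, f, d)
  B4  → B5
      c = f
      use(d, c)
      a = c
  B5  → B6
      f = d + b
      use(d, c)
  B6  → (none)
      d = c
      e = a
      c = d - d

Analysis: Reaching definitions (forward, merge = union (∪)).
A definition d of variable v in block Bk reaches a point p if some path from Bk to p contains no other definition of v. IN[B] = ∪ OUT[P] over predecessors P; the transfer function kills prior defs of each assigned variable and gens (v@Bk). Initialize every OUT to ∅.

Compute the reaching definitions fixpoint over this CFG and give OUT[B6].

Answer: {a@B4, c@B6, d@B6, e@B6, f@B5}

Derivation:
Fixpoint table:
  B0: | IN={d@B2, e@B0, f@B1} | OUT={d@B0, e@B0, f@B1}
  B1: | IN={d@B0, e@B0, f@B1} | OUT={d@B0, e@B0, f@B1}
  B2: | IN={d@B0, e@B0, f@B1} | OUT={d@B2, e@B0, f@B1}
  B3: | IN={d@B2, e@B0, f@B1} | OUT={d@B2, e@B0, f@B1}
  B4: | IN={d@B2, e@B0, f@B1} | OUT={a@B4, c@B4, d@B2, e@B0, f@B1}
  B5: | IN={a@B4, c@B4, d@B2, e@B0, f@B1} | OUT={a@B4, c@B4, d@B2, e@B0, f@B5}
  B6: | IN={a@B4, c@B4, d@B2, e@B0, f@B5} | OUT={a@B4, c@B6, d@B6, e@B6, f@B5}

Merge at B6: IN[B6] = OUT[B5] = {a@B4, c@B4, d@B2, e@B0, f@B5}
Applying B6's transfer function to that IN value gives OUT[B6] (row B6 above).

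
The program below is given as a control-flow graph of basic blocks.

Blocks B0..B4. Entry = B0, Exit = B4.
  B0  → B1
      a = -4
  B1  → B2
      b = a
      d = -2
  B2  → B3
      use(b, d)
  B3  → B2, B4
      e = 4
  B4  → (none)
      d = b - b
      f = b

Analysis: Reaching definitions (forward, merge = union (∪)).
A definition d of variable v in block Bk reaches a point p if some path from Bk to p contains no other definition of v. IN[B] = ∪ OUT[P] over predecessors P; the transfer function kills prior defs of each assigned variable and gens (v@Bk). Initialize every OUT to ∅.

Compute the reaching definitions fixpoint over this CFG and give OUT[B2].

Converged values:
  B0:  IN={}  OUT={a@B0}
  B1:  IN={a@B0}  OUT={a@B0, b@B1, d@B1}
  B2:  IN={a@B0, b@B1, d@B1, e@B3}  OUT={a@B0, b@B1, d@B1, e@B3}
  B3:  IN={a@B0, b@B1, d@B1, e@B3}  OUT={a@B0, b@B1, d@B1, e@B3}
  B4:  IN={a@B0, b@B1, d@B1, e@B3}  OUT={a@B0, b@B1, d@B4, e@B3, f@B4}

Merge at B2: IN[B2] = OUT[B1] ⊔ OUT[B3] = {a@B0, b@B1, d@B1, e@B3}
Applying B2's transfer function to that IN value gives OUT[B2] (row B2 above).

Answer: {a@B0, b@B1, d@B1, e@B3}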